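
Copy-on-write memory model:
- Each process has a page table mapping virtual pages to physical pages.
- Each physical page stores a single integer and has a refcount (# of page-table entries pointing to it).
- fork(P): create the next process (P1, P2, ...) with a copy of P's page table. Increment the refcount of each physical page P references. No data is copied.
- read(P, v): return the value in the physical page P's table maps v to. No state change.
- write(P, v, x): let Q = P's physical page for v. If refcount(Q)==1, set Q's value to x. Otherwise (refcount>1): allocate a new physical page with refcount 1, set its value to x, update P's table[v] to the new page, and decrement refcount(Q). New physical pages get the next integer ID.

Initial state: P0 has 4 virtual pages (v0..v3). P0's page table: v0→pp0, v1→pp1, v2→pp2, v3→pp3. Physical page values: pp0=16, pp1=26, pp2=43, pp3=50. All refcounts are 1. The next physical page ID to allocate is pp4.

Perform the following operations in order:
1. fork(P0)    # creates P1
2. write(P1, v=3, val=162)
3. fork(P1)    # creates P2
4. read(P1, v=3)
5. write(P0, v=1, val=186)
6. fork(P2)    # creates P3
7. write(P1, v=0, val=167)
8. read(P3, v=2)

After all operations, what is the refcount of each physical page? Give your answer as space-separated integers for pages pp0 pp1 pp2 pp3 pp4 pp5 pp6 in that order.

Op 1: fork(P0) -> P1. 4 ppages; refcounts: pp0:2 pp1:2 pp2:2 pp3:2
Op 2: write(P1, v3, 162). refcount(pp3)=2>1 -> COPY to pp4. 5 ppages; refcounts: pp0:2 pp1:2 pp2:2 pp3:1 pp4:1
Op 3: fork(P1) -> P2. 5 ppages; refcounts: pp0:3 pp1:3 pp2:3 pp3:1 pp4:2
Op 4: read(P1, v3) -> 162. No state change.
Op 5: write(P0, v1, 186). refcount(pp1)=3>1 -> COPY to pp5. 6 ppages; refcounts: pp0:3 pp1:2 pp2:3 pp3:1 pp4:2 pp5:1
Op 6: fork(P2) -> P3. 6 ppages; refcounts: pp0:4 pp1:3 pp2:4 pp3:1 pp4:3 pp5:1
Op 7: write(P1, v0, 167). refcount(pp0)=4>1 -> COPY to pp6. 7 ppages; refcounts: pp0:3 pp1:3 pp2:4 pp3:1 pp4:3 pp5:1 pp6:1
Op 8: read(P3, v2) -> 43. No state change.

Answer: 3 3 4 1 3 1 1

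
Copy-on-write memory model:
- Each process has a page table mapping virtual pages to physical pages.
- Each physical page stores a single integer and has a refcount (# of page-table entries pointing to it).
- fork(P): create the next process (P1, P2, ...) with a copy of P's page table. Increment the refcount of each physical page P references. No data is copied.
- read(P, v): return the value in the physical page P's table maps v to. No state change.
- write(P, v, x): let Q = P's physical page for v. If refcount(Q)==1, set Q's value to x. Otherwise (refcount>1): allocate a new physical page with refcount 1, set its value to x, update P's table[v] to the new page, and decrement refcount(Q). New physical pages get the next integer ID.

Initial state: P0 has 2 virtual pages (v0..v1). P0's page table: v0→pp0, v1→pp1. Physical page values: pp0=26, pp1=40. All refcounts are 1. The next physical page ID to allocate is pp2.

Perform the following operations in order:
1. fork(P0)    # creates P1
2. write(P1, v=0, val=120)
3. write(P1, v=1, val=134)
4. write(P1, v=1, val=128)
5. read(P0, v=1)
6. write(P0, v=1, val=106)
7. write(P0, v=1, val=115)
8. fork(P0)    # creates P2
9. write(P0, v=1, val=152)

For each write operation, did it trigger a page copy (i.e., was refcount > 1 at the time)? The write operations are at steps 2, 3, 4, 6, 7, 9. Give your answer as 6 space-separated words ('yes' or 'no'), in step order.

Op 1: fork(P0) -> P1. 2 ppages; refcounts: pp0:2 pp1:2
Op 2: write(P1, v0, 120). refcount(pp0)=2>1 -> COPY to pp2. 3 ppages; refcounts: pp0:1 pp1:2 pp2:1
Op 3: write(P1, v1, 134). refcount(pp1)=2>1 -> COPY to pp3. 4 ppages; refcounts: pp0:1 pp1:1 pp2:1 pp3:1
Op 4: write(P1, v1, 128). refcount(pp3)=1 -> write in place. 4 ppages; refcounts: pp0:1 pp1:1 pp2:1 pp3:1
Op 5: read(P0, v1) -> 40. No state change.
Op 6: write(P0, v1, 106). refcount(pp1)=1 -> write in place. 4 ppages; refcounts: pp0:1 pp1:1 pp2:1 pp3:1
Op 7: write(P0, v1, 115). refcount(pp1)=1 -> write in place. 4 ppages; refcounts: pp0:1 pp1:1 pp2:1 pp3:1
Op 8: fork(P0) -> P2. 4 ppages; refcounts: pp0:2 pp1:2 pp2:1 pp3:1
Op 9: write(P0, v1, 152). refcount(pp1)=2>1 -> COPY to pp4. 5 ppages; refcounts: pp0:2 pp1:1 pp2:1 pp3:1 pp4:1

yes yes no no no yes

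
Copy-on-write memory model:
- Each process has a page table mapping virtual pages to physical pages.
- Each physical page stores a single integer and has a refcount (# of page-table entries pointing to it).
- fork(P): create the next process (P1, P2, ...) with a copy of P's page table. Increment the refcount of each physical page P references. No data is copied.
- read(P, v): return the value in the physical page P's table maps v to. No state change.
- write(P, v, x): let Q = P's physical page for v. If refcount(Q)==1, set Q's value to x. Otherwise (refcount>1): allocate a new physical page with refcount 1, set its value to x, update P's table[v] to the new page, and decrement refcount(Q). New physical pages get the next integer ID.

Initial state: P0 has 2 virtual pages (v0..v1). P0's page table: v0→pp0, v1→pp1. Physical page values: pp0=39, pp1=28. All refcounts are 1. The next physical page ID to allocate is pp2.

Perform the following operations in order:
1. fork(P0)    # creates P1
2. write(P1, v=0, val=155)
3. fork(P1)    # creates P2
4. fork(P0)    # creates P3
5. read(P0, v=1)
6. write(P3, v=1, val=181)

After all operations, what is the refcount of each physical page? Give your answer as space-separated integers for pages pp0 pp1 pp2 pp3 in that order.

Answer: 2 3 2 1

Derivation:
Op 1: fork(P0) -> P1. 2 ppages; refcounts: pp0:2 pp1:2
Op 2: write(P1, v0, 155). refcount(pp0)=2>1 -> COPY to pp2. 3 ppages; refcounts: pp0:1 pp1:2 pp2:1
Op 3: fork(P1) -> P2. 3 ppages; refcounts: pp0:1 pp1:3 pp2:2
Op 4: fork(P0) -> P3. 3 ppages; refcounts: pp0:2 pp1:4 pp2:2
Op 5: read(P0, v1) -> 28. No state change.
Op 6: write(P3, v1, 181). refcount(pp1)=4>1 -> COPY to pp3. 4 ppages; refcounts: pp0:2 pp1:3 pp2:2 pp3:1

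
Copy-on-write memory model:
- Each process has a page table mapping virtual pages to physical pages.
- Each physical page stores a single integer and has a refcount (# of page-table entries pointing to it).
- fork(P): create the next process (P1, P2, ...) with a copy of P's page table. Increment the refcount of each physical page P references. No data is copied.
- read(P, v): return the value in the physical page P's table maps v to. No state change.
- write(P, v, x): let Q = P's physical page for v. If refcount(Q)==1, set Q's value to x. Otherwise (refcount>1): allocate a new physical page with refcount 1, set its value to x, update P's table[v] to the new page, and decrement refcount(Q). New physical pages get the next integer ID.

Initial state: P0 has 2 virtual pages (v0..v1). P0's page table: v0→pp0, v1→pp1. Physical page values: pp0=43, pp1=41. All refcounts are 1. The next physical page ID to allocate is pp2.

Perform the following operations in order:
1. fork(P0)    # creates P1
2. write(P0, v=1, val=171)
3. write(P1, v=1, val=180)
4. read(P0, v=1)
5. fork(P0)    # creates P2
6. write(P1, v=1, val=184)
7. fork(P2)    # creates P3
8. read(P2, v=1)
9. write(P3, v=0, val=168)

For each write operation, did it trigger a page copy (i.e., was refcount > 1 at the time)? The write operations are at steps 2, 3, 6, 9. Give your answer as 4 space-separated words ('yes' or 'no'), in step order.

Op 1: fork(P0) -> P1. 2 ppages; refcounts: pp0:2 pp1:2
Op 2: write(P0, v1, 171). refcount(pp1)=2>1 -> COPY to pp2. 3 ppages; refcounts: pp0:2 pp1:1 pp2:1
Op 3: write(P1, v1, 180). refcount(pp1)=1 -> write in place. 3 ppages; refcounts: pp0:2 pp1:1 pp2:1
Op 4: read(P0, v1) -> 171. No state change.
Op 5: fork(P0) -> P2. 3 ppages; refcounts: pp0:3 pp1:1 pp2:2
Op 6: write(P1, v1, 184). refcount(pp1)=1 -> write in place. 3 ppages; refcounts: pp0:3 pp1:1 pp2:2
Op 7: fork(P2) -> P3. 3 ppages; refcounts: pp0:4 pp1:1 pp2:3
Op 8: read(P2, v1) -> 171. No state change.
Op 9: write(P3, v0, 168). refcount(pp0)=4>1 -> COPY to pp3. 4 ppages; refcounts: pp0:3 pp1:1 pp2:3 pp3:1

yes no no yes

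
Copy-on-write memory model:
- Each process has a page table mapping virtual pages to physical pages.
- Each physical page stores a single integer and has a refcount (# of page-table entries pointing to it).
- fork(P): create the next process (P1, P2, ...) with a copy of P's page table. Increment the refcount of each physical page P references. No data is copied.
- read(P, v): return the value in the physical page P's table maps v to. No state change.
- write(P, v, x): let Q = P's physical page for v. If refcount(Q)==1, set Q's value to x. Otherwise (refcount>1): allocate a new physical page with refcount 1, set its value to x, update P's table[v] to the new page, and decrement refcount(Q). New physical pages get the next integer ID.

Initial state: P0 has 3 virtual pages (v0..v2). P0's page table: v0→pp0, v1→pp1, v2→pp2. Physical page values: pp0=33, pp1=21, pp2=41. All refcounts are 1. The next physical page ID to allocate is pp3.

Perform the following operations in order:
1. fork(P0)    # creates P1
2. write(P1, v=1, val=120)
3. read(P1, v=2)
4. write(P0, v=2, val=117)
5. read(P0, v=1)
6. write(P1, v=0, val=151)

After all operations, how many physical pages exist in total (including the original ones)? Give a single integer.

Answer: 6

Derivation:
Op 1: fork(P0) -> P1. 3 ppages; refcounts: pp0:2 pp1:2 pp2:2
Op 2: write(P1, v1, 120). refcount(pp1)=2>1 -> COPY to pp3. 4 ppages; refcounts: pp0:2 pp1:1 pp2:2 pp3:1
Op 3: read(P1, v2) -> 41. No state change.
Op 4: write(P0, v2, 117). refcount(pp2)=2>1 -> COPY to pp4. 5 ppages; refcounts: pp0:2 pp1:1 pp2:1 pp3:1 pp4:1
Op 5: read(P0, v1) -> 21. No state change.
Op 6: write(P1, v0, 151). refcount(pp0)=2>1 -> COPY to pp5. 6 ppages; refcounts: pp0:1 pp1:1 pp2:1 pp3:1 pp4:1 pp5:1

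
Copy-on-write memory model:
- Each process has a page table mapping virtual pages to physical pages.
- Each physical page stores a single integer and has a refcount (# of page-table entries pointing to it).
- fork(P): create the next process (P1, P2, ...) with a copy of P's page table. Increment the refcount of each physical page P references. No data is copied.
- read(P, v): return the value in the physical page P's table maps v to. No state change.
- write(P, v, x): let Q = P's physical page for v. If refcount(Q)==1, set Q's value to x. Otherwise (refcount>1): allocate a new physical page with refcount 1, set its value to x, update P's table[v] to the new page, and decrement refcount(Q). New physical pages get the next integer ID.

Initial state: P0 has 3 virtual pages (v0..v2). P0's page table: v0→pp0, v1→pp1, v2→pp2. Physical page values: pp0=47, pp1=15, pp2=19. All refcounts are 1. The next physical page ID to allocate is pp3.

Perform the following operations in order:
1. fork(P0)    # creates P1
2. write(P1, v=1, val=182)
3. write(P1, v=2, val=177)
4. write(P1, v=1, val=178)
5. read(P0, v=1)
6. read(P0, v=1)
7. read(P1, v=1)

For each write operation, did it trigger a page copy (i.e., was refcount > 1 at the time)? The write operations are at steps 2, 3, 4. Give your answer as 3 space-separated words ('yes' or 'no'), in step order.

Op 1: fork(P0) -> P1. 3 ppages; refcounts: pp0:2 pp1:2 pp2:2
Op 2: write(P1, v1, 182). refcount(pp1)=2>1 -> COPY to pp3. 4 ppages; refcounts: pp0:2 pp1:1 pp2:2 pp3:1
Op 3: write(P1, v2, 177). refcount(pp2)=2>1 -> COPY to pp4. 5 ppages; refcounts: pp0:2 pp1:1 pp2:1 pp3:1 pp4:1
Op 4: write(P1, v1, 178). refcount(pp3)=1 -> write in place. 5 ppages; refcounts: pp0:2 pp1:1 pp2:1 pp3:1 pp4:1
Op 5: read(P0, v1) -> 15. No state change.
Op 6: read(P0, v1) -> 15. No state change.
Op 7: read(P1, v1) -> 178. No state change.

yes yes no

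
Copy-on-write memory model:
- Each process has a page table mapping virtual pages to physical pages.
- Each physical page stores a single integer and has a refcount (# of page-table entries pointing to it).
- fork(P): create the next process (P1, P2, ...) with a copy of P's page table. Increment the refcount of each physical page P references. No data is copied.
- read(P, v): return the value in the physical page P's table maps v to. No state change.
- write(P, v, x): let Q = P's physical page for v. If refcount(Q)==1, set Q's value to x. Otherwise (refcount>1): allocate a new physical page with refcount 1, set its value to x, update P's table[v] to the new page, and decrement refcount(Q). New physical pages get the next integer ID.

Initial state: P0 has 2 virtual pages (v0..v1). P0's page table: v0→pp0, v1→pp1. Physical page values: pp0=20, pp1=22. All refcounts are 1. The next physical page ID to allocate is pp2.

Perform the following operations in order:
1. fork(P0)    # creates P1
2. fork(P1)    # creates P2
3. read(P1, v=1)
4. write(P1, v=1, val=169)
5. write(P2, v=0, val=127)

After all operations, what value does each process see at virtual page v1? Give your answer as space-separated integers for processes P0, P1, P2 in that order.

Answer: 22 169 22

Derivation:
Op 1: fork(P0) -> P1. 2 ppages; refcounts: pp0:2 pp1:2
Op 2: fork(P1) -> P2. 2 ppages; refcounts: pp0:3 pp1:3
Op 3: read(P1, v1) -> 22. No state change.
Op 4: write(P1, v1, 169). refcount(pp1)=3>1 -> COPY to pp2. 3 ppages; refcounts: pp0:3 pp1:2 pp2:1
Op 5: write(P2, v0, 127). refcount(pp0)=3>1 -> COPY to pp3. 4 ppages; refcounts: pp0:2 pp1:2 pp2:1 pp3:1
P0: v1 -> pp1 = 22
P1: v1 -> pp2 = 169
P2: v1 -> pp1 = 22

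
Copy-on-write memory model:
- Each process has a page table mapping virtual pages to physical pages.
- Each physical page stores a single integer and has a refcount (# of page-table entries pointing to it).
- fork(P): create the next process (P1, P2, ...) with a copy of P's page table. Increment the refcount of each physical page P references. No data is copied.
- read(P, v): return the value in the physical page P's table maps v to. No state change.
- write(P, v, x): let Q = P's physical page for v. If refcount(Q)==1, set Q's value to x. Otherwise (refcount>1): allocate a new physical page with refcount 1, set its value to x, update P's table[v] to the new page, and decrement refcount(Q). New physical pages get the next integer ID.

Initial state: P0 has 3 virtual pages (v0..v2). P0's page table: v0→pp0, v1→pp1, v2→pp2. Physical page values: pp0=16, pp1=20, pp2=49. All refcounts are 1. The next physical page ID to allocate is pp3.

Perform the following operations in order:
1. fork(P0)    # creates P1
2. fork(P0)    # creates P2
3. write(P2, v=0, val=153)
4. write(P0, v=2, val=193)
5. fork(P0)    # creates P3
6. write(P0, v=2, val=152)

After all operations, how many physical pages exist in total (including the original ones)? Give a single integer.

Answer: 6

Derivation:
Op 1: fork(P0) -> P1. 3 ppages; refcounts: pp0:2 pp1:2 pp2:2
Op 2: fork(P0) -> P2. 3 ppages; refcounts: pp0:3 pp1:3 pp2:3
Op 3: write(P2, v0, 153). refcount(pp0)=3>1 -> COPY to pp3. 4 ppages; refcounts: pp0:2 pp1:3 pp2:3 pp3:1
Op 4: write(P0, v2, 193). refcount(pp2)=3>1 -> COPY to pp4. 5 ppages; refcounts: pp0:2 pp1:3 pp2:2 pp3:1 pp4:1
Op 5: fork(P0) -> P3. 5 ppages; refcounts: pp0:3 pp1:4 pp2:2 pp3:1 pp4:2
Op 6: write(P0, v2, 152). refcount(pp4)=2>1 -> COPY to pp5. 6 ppages; refcounts: pp0:3 pp1:4 pp2:2 pp3:1 pp4:1 pp5:1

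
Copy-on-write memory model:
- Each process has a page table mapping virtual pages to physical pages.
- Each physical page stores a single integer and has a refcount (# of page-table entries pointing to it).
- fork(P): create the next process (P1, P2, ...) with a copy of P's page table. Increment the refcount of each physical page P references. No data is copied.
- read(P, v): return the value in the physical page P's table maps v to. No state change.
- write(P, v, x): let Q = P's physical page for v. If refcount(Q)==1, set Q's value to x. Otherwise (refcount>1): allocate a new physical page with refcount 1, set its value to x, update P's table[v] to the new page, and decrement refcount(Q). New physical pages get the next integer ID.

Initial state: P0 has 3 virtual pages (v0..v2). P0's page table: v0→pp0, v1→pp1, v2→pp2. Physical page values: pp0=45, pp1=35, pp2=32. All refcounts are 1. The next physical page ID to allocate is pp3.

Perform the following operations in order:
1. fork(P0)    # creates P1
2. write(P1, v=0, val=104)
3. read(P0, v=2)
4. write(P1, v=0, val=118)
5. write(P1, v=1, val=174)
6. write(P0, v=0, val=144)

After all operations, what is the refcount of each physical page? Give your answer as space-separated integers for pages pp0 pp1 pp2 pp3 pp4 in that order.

Op 1: fork(P0) -> P1. 3 ppages; refcounts: pp0:2 pp1:2 pp2:2
Op 2: write(P1, v0, 104). refcount(pp0)=2>1 -> COPY to pp3. 4 ppages; refcounts: pp0:1 pp1:2 pp2:2 pp3:1
Op 3: read(P0, v2) -> 32. No state change.
Op 4: write(P1, v0, 118). refcount(pp3)=1 -> write in place. 4 ppages; refcounts: pp0:1 pp1:2 pp2:2 pp3:1
Op 5: write(P1, v1, 174). refcount(pp1)=2>1 -> COPY to pp4. 5 ppages; refcounts: pp0:1 pp1:1 pp2:2 pp3:1 pp4:1
Op 6: write(P0, v0, 144). refcount(pp0)=1 -> write in place. 5 ppages; refcounts: pp0:1 pp1:1 pp2:2 pp3:1 pp4:1

Answer: 1 1 2 1 1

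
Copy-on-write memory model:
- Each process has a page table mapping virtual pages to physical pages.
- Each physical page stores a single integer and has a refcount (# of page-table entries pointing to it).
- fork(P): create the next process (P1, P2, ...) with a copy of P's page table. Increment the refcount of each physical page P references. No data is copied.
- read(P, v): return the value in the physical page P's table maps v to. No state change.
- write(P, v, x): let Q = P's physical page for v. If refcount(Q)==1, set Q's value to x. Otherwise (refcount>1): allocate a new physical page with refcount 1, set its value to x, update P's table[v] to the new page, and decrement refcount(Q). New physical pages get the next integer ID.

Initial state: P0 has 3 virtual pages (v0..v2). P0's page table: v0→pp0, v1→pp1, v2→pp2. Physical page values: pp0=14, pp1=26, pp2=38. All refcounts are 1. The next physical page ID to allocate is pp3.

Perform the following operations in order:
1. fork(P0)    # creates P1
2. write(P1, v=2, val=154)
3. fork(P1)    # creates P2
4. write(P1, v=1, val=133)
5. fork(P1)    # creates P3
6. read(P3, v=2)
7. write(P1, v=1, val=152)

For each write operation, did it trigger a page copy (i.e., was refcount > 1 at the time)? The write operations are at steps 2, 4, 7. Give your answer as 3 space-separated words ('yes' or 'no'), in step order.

Op 1: fork(P0) -> P1. 3 ppages; refcounts: pp0:2 pp1:2 pp2:2
Op 2: write(P1, v2, 154). refcount(pp2)=2>1 -> COPY to pp3. 4 ppages; refcounts: pp0:2 pp1:2 pp2:1 pp3:1
Op 3: fork(P1) -> P2. 4 ppages; refcounts: pp0:3 pp1:3 pp2:1 pp3:2
Op 4: write(P1, v1, 133). refcount(pp1)=3>1 -> COPY to pp4. 5 ppages; refcounts: pp0:3 pp1:2 pp2:1 pp3:2 pp4:1
Op 5: fork(P1) -> P3. 5 ppages; refcounts: pp0:4 pp1:2 pp2:1 pp3:3 pp4:2
Op 6: read(P3, v2) -> 154. No state change.
Op 7: write(P1, v1, 152). refcount(pp4)=2>1 -> COPY to pp5. 6 ppages; refcounts: pp0:4 pp1:2 pp2:1 pp3:3 pp4:1 pp5:1

yes yes yes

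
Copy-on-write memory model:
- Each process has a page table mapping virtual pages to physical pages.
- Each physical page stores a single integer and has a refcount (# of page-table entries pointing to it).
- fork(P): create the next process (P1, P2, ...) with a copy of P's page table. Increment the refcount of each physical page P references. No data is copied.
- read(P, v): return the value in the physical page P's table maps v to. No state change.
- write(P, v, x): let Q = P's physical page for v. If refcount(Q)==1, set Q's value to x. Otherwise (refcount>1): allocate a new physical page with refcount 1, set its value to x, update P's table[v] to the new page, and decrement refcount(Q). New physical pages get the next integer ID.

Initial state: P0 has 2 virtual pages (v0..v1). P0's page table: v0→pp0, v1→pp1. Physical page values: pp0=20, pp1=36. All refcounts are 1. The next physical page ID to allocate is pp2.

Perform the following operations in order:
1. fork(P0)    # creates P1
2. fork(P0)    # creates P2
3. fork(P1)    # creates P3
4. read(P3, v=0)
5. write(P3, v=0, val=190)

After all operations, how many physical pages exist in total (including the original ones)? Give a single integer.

Answer: 3

Derivation:
Op 1: fork(P0) -> P1. 2 ppages; refcounts: pp0:2 pp1:2
Op 2: fork(P0) -> P2. 2 ppages; refcounts: pp0:3 pp1:3
Op 3: fork(P1) -> P3. 2 ppages; refcounts: pp0:4 pp1:4
Op 4: read(P3, v0) -> 20. No state change.
Op 5: write(P3, v0, 190). refcount(pp0)=4>1 -> COPY to pp2. 3 ppages; refcounts: pp0:3 pp1:4 pp2:1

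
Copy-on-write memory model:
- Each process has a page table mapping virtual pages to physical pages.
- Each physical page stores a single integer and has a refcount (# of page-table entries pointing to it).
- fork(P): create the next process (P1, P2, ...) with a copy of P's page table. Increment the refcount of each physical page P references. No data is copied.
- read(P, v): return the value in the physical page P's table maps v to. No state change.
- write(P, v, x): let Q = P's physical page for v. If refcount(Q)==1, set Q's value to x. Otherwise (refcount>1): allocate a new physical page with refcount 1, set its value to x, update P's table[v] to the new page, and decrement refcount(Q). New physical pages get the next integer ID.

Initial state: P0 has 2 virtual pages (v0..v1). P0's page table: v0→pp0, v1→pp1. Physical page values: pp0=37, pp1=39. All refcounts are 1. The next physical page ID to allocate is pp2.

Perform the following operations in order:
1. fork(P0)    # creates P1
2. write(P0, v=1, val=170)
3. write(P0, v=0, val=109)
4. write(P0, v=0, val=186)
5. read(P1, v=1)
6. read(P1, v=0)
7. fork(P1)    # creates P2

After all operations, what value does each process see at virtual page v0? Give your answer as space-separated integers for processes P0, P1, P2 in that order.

Answer: 186 37 37

Derivation:
Op 1: fork(P0) -> P1. 2 ppages; refcounts: pp0:2 pp1:2
Op 2: write(P0, v1, 170). refcount(pp1)=2>1 -> COPY to pp2. 3 ppages; refcounts: pp0:2 pp1:1 pp2:1
Op 3: write(P0, v0, 109). refcount(pp0)=2>1 -> COPY to pp3. 4 ppages; refcounts: pp0:1 pp1:1 pp2:1 pp3:1
Op 4: write(P0, v0, 186). refcount(pp3)=1 -> write in place. 4 ppages; refcounts: pp0:1 pp1:1 pp2:1 pp3:1
Op 5: read(P1, v1) -> 39. No state change.
Op 6: read(P1, v0) -> 37. No state change.
Op 7: fork(P1) -> P2. 4 ppages; refcounts: pp0:2 pp1:2 pp2:1 pp3:1
P0: v0 -> pp3 = 186
P1: v0 -> pp0 = 37
P2: v0 -> pp0 = 37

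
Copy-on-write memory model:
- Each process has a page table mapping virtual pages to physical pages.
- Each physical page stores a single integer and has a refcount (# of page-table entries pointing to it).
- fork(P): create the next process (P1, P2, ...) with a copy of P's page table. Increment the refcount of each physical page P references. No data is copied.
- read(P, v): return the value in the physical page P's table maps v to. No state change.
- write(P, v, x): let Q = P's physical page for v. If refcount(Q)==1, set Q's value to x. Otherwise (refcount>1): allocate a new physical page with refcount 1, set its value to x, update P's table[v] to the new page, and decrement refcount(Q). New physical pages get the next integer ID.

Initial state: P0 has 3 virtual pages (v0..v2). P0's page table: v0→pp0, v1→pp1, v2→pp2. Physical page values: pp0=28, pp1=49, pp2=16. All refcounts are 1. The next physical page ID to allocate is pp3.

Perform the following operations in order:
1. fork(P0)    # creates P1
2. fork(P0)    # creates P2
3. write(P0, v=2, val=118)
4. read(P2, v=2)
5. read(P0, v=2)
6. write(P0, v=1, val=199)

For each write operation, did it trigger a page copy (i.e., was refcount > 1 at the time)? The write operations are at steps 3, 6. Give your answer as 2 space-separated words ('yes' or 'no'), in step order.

Op 1: fork(P0) -> P1. 3 ppages; refcounts: pp0:2 pp1:2 pp2:2
Op 2: fork(P0) -> P2. 3 ppages; refcounts: pp0:3 pp1:3 pp2:3
Op 3: write(P0, v2, 118). refcount(pp2)=3>1 -> COPY to pp3. 4 ppages; refcounts: pp0:3 pp1:3 pp2:2 pp3:1
Op 4: read(P2, v2) -> 16. No state change.
Op 5: read(P0, v2) -> 118. No state change.
Op 6: write(P0, v1, 199). refcount(pp1)=3>1 -> COPY to pp4. 5 ppages; refcounts: pp0:3 pp1:2 pp2:2 pp3:1 pp4:1

yes yes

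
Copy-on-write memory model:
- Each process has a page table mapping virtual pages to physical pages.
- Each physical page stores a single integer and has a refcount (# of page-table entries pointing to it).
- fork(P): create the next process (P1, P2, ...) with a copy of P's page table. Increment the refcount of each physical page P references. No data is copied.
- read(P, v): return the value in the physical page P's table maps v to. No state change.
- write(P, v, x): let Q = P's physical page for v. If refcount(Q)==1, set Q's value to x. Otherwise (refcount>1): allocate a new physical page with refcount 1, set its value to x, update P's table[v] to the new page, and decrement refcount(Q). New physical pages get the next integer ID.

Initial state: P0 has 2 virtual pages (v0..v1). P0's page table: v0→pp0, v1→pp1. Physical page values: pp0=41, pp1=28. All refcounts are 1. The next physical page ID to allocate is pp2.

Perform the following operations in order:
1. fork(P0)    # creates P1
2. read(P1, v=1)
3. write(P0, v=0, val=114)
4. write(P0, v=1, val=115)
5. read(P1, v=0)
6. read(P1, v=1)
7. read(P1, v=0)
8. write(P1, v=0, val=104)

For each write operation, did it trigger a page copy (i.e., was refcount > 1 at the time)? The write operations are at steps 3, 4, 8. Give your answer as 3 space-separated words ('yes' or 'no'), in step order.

Op 1: fork(P0) -> P1. 2 ppages; refcounts: pp0:2 pp1:2
Op 2: read(P1, v1) -> 28. No state change.
Op 3: write(P0, v0, 114). refcount(pp0)=2>1 -> COPY to pp2. 3 ppages; refcounts: pp0:1 pp1:2 pp2:1
Op 4: write(P0, v1, 115). refcount(pp1)=2>1 -> COPY to pp3. 4 ppages; refcounts: pp0:1 pp1:1 pp2:1 pp3:1
Op 5: read(P1, v0) -> 41. No state change.
Op 6: read(P1, v1) -> 28. No state change.
Op 7: read(P1, v0) -> 41. No state change.
Op 8: write(P1, v0, 104). refcount(pp0)=1 -> write in place. 4 ppages; refcounts: pp0:1 pp1:1 pp2:1 pp3:1

yes yes no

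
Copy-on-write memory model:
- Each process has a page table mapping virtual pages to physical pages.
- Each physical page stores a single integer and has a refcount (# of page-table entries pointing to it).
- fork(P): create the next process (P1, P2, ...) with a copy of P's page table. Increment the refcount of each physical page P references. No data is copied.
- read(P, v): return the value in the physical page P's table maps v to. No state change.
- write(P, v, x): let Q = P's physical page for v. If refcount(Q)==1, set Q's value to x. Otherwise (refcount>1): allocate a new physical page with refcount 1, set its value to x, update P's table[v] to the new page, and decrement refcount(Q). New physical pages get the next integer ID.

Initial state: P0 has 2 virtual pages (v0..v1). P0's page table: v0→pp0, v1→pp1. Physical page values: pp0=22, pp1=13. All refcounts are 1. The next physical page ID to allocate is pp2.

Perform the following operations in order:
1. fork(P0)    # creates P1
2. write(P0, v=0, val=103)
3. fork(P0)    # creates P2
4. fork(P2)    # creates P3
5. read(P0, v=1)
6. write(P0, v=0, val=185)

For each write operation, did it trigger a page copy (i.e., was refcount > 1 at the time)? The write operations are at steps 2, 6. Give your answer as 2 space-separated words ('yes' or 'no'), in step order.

Op 1: fork(P0) -> P1. 2 ppages; refcounts: pp0:2 pp1:2
Op 2: write(P0, v0, 103). refcount(pp0)=2>1 -> COPY to pp2. 3 ppages; refcounts: pp0:1 pp1:2 pp2:1
Op 3: fork(P0) -> P2. 3 ppages; refcounts: pp0:1 pp1:3 pp2:2
Op 4: fork(P2) -> P3. 3 ppages; refcounts: pp0:1 pp1:4 pp2:3
Op 5: read(P0, v1) -> 13. No state change.
Op 6: write(P0, v0, 185). refcount(pp2)=3>1 -> COPY to pp3. 4 ppages; refcounts: pp0:1 pp1:4 pp2:2 pp3:1

yes yes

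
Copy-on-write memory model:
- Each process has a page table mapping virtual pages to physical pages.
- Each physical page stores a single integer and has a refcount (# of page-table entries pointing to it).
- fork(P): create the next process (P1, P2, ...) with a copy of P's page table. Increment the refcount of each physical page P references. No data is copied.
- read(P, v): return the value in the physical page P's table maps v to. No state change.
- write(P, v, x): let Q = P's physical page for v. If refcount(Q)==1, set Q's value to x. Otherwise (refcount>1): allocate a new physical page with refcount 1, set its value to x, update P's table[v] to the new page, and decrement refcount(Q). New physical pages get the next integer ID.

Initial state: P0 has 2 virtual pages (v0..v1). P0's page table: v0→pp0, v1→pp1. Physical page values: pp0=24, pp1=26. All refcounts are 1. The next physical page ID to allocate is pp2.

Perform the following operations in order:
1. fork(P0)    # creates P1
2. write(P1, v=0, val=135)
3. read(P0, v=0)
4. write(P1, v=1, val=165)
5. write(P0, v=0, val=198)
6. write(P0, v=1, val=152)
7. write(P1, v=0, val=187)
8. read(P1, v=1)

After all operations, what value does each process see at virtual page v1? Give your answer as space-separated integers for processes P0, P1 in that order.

Op 1: fork(P0) -> P1. 2 ppages; refcounts: pp0:2 pp1:2
Op 2: write(P1, v0, 135). refcount(pp0)=2>1 -> COPY to pp2. 3 ppages; refcounts: pp0:1 pp1:2 pp2:1
Op 3: read(P0, v0) -> 24. No state change.
Op 4: write(P1, v1, 165). refcount(pp1)=2>1 -> COPY to pp3. 4 ppages; refcounts: pp0:1 pp1:1 pp2:1 pp3:1
Op 5: write(P0, v0, 198). refcount(pp0)=1 -> write in place. 4 ppages; refcounts: pp0:1 pp1:1 pp2:1 pp3:1
Op 6: write(P0, v1, 152). refcount(pp1)=1 -> write in place. 4 ppages; refcounts: pp0:1 pp1:1 pp2:1 pp3:1
Op 7: write(P1, v0, 187). refcount(pp2)=1 -> write in place. 4 ppages; refcounts: pp0:1 pp1:1 pp2:1 pp3:1
Op 8: read(P1, v1) -> 165. No state change.
P0: v1 -> pp1 = 152
P1: v1 -> pp3 = 165

Answer: 152 165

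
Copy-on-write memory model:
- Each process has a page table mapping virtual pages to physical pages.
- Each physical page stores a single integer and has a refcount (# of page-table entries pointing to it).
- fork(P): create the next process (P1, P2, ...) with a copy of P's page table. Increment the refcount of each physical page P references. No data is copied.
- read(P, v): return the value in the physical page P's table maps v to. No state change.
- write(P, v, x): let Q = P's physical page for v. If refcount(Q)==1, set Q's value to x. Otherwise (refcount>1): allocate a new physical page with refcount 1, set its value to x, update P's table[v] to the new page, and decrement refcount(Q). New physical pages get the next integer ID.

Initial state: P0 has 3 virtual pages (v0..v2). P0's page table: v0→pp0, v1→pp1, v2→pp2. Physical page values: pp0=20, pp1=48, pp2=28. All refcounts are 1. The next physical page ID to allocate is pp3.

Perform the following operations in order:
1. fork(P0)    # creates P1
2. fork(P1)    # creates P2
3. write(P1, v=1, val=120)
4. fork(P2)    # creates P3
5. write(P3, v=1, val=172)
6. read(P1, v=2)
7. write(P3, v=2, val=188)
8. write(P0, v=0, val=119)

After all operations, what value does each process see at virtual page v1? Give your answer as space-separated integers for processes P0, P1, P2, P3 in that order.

Answer: 48 120 48 172

Derivation:
Op 1: fork(P0) -> P1. 3 ppages; refcounts: pp0:2 pp1:2 pp2:2
Op 2: fork(P1) -> P2. 3 ppages; refcounts: pp0:3 pp1:3 pp2:3
Op 3: write(P1, v1, 120). refcount(pp1)=3>1 -> COPY to pp3. 4 ppages; refcounts: pp0:3 pp1:2 pp2:3 pp3:1
Op 4: fork(P2) -> P3. 4 ppages; refcounts: pp0:4 pp1:3 pp2:4 pp3:1
Op 5: write(P3, v1, 172). refcount(pp1)=3>1 -> COPY to pp4. 5 ppages; refcounts: pp0:4 pp1:2 pp2:4 pp3:1 pp4:1
Op 6: read(P1, v2) -> 28. No state change.
Op 7: write(P3, v2, 188). refcount(pp2)=4>1 -> COPY to pp5. 6 ppages; refcounts: pp0:4 pp1:2 pp2:3 pp3:1 pp4:1 pp5:1
Op 8: write(P0, v0, 119). refcount(pp0)=4>1 -> COPY to pp6. 7 ppages; refcounts: pp0:3 pp1:2 pp2:3 pp3:1 pp4:1 pp5:1 pp6:1
P0: v1 -> pp1 = 48
P1: v1 -> pp3 = 120
P2: v1 -> pp1 = 48
P3: v1 -> pp4 = 172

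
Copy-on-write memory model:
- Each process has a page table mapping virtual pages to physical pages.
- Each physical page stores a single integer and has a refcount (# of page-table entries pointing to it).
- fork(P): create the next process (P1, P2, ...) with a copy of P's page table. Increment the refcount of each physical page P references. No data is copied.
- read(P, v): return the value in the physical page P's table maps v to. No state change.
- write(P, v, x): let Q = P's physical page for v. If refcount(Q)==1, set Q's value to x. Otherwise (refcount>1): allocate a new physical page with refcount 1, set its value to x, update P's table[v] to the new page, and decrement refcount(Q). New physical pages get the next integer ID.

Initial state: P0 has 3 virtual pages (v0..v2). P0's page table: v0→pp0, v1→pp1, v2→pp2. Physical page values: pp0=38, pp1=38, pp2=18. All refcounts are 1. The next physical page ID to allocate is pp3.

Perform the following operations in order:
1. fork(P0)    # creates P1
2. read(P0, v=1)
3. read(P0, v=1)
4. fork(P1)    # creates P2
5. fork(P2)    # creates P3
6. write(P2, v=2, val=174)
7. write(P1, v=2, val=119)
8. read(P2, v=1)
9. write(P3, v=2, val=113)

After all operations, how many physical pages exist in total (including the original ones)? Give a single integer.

Answer: 6

Derivation:
Op 1: fork(P0) -> P1. 3 ppages; refcounts: pp0:2 pp1:2 pp2:2
Op 2: read(P0, v1) -> 38. No state change.
Op 3: read(P0, v1) -> 38. No state change.
Op 4: fork(P1) -> P2. 3 ppages; refcounts: pp0:3 pp1:3 pp2:3
Op 5: fork(P2) -> P3. 3 ppages; refcounts: pp0:4 pp1:4 pp2:4
Op 6: write(P2, v2, 174). refcount(pp2)=4>1 -> COPY to pp3. 4 ppages; refcounts: pp0:4 pp1:4 pp2:3 pp3:1
Op 7: write(P1, v2, 119). refcount(pp2)=3>1 -> COPY to pp4. 5 ppages; refcounts: pp0:4 pp1:4 pp2:2 pp3:1 pp4:1
Op 8: read(P2, v1) -> 38. No state change.
Op 9: write(P3, v2, 113). refcount(pp2)=2>1 -> COPY to pp5. 6 ppages; refcounts: pp0:4 pp1:4 pp2:1 pp3:1 pp4:1 pp5:1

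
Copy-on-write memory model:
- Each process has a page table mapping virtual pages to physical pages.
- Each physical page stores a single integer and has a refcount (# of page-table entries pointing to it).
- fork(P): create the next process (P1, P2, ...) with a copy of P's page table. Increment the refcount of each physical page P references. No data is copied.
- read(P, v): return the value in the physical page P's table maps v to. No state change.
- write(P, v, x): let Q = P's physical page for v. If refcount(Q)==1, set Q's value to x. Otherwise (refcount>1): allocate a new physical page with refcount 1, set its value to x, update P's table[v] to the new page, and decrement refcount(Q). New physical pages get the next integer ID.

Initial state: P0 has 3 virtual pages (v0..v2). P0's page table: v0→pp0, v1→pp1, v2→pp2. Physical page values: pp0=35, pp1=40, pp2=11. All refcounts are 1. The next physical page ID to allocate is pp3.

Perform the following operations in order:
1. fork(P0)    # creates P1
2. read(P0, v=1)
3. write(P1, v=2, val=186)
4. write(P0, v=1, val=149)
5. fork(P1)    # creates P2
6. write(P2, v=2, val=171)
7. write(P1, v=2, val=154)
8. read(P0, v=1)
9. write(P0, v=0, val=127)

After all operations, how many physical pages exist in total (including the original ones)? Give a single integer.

Answer: 7

Derivation:
Op 1: fork(P0) -> P1. 3 ppages; refcounts: pp0:2 pp1:2 pp2:2
Op 2: read(P0, v1) -> 40. No state change.
Op 3: write(P1, v2, 186). refcount(pp2)=2>1 -> COPY to pp3. 4 ppages; refcounts: pp0:2 pp1:2 pp2:1 pp3:1
Op 4: write(P0, v1, 149). refcount(pp1)=2>1 -> COPY to pp4. 5 ppages; refcounts: pp0:2 pp1:1 pp2:1 pp3:1 pp4:1
Op 5: fork(P1) -> P2. 5 ppages; refcounts: pp0:3 pp1:2 pp2:1 pp3:2 pp4:1
Op 6: write(P2, v2, 171). refcount(pp3)=2>1 -> COPY to pp5. 6 ppages; refcounts: pp0:3 pp1:2 pp2:1 pp3:1 pp4:1 pp5:1
Op 7: write(P1, v2, 154). refcount(pp3)=1 -> write in place. 6 ppages; refcounts: pp0:3 pp1:2 pp2:1 pp3:1 pp4:1 pp5:1
Op 8: read(P0, v1) -> 149. No state change.
Op 9: write(P0, v0, 127). refcount(pp0)=3>1 -> COPY to pp6. 7 ppages; refcounts: pp0:2 pp1:2 pp2:1 pp3:1 pp4:1 pp5:1 pp6:1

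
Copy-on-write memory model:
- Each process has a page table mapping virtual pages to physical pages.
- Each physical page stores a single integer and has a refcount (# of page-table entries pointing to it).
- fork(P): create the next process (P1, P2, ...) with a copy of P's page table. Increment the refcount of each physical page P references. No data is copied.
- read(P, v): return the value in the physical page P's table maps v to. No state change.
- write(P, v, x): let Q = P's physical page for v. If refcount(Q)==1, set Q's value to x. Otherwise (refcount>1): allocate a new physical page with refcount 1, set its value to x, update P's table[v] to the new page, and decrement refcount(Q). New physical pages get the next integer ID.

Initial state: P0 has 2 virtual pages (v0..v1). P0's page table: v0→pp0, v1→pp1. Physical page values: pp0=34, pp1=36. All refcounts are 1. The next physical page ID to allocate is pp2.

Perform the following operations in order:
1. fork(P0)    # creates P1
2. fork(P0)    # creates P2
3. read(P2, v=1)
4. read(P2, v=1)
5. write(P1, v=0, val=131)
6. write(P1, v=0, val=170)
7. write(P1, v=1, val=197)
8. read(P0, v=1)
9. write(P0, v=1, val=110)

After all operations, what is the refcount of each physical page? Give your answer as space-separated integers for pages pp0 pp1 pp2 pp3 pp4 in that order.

Answer: 2 1 1 1 1

Derivation:
Op 1: fork(P0) -> P1. 2 ppages; refcounts: pp0:2 pp1:2
Op 2: fork(P0) -> P2. 2 ppages; refcounts: pp0:3 pp1:3
Op 3: read(P2, v1) -> 36. No state change.
Op 4: read(P2, v1) -> 36. No state change.
Op 5: write(P1, v0, 131). refcount(pp0)=3>1 -> COPY to pp2. 3 ppages; refcounts: pp0:2 pp1:3 pp2:1
Op 6: write(P1, v0, 170). refcount(pp2)=1 -> write in place. 3 ppages; refcounts: pp0:2 pp1:3 pp2:1
Op 7: write(P1, v1, 197). refcount(pp1)=3>1 -> COPY to pp3. 4 ppages; refcounts: pp0:2 pp1:2 pp2:1 pp3:1
Op 8: read(P0, v1) -> 36. No state change.
Op 9: write(P0, v1, 110). refcount(pp1)=2>1 -> COPY to pp4. 5 ppages; refcounts: pp0:2 pp1:1 pp2:1 pp3:1 pp4:1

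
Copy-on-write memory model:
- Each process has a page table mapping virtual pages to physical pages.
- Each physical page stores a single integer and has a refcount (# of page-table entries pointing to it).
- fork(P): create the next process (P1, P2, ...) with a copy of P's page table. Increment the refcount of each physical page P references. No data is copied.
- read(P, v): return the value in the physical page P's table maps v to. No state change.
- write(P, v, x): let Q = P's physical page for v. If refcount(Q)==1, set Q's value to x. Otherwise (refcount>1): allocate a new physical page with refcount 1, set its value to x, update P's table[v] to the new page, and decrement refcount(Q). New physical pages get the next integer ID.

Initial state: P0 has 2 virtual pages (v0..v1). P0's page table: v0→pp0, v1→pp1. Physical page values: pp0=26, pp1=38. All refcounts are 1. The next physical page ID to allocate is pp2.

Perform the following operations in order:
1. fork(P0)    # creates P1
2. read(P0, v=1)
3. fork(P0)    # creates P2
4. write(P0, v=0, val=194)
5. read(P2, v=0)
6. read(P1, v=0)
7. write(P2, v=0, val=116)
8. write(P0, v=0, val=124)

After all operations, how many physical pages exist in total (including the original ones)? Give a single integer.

Answer: 4

Derivation:
Op 1: fork(P0) -> P1. 2 ppages; refcounts: pp0:2 pp1:2
Op 2: read(P0, v1) -> 38. No state change.
Op 3: fork(P0) -> P2. 2 ppages; refcounts: pp0:3 pp1:3
Op 4: write(P0, v0, 194). refcount(pp0)=3>1 -> COPY to pp2. 3 ppages; refcounts: pp0:2 pp1:3 pp2:1
Op 5: read(P2, v0) -> 26. No state change.
Op 6: read(P1, v0) -> 26. No state change.
Op 7: write(P2, v0, 116). refcount(pp0)=2>1 -> COPY to pp3. 4 ppages; refcounts: pp0:1 pp1:3 pp2:1 pp3:1
Op 8: write(P0, v0, 124). refcount(pp2)=1 -> write in place. 4 ppages; refcounts: pp0:1 pp1:3 pp2:1 pp3:1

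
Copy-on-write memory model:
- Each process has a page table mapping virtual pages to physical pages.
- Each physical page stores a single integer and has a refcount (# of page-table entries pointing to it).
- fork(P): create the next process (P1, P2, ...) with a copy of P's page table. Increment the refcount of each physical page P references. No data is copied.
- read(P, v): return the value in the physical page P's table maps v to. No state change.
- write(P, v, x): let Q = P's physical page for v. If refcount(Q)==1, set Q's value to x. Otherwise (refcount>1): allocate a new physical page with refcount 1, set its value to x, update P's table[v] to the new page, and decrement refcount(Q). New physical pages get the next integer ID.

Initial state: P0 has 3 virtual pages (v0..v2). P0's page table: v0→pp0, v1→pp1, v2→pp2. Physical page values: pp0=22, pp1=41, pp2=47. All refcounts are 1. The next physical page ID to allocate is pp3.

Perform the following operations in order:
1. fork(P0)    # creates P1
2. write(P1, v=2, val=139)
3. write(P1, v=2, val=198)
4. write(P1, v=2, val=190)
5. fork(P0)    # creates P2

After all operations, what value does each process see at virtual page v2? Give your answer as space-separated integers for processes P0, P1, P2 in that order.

Answer: 47 190 47

Derivation:
Op 1: fork(P0) -> P1. 3 ppages; refcounts: pp0:2 pp1:2 pp2:2
Op 2: write(P1, v2, 139). refcount(pp2)=2>1 -> COPY to pp3. 4 ppages; refcounts: pp0:2 pp1:2 pp2:1 pp3:1
Op 3: write(P1, v2, 198). refcount(pp3)=1 -> write in place. 4 ppages; refcounts: pp0:2 pp1:2 pp2:1 pp3:1
Op 4: write(P1, v2, 190). refcount(pp3)=1 -> write in place. 4 ppages; refcounts: pp0:2 pp1:2 pp2:1 pp3:1
Op 5: fork(P0) -> P2. 4 ppages; refcounts: pp0:3 pp1:3 pp2:2 pp3:1
P0: v2 -> pp2 = 47
P1: v2 -> pp3 = 190
P2: v2 -> pp2 = 47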